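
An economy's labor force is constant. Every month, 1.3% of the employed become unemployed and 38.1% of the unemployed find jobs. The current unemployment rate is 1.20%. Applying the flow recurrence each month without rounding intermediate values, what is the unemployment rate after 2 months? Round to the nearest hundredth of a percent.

Unemployment rate after two months ≈ 2.53%.

With a fixed labor force, u_{t+1} = u_t + s·(1−u_t) − f·u_t = u_t·(1−s−f) + s.
Here 1−s−f = 0.606 and s = 0.013.
u_1 = 0.012000 × 0.606 + 0.013 = 0.020272.
u_2 = 0.020272 × 0.606 + 0.013 = 0.025285.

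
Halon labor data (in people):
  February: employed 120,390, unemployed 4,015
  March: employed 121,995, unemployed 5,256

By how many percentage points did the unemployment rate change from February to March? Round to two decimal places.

February: labor force = 120,390 + 4,015 = 124,405; u = 4,015/124,405 = 3.23%.
March: labor force = 121,995 + 5,256 = 127,251; u = 5,256/127,251 = 4.13%.
Change = 4.13% − 3.23% = +0.90 pp.

The unemployment rate changed by +0.90 percentage points.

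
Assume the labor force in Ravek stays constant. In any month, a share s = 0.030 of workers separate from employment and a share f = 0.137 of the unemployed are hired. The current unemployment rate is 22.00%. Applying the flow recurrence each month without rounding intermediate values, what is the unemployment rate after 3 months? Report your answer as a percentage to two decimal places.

With a fixed labor force, u_{t+1} = u_t + s·(1−u_t) − f·u_t = u_t·(1−s−f) + s.
Here 1−s−f = 0.833 and s = 0.030.
u_1 = 0.220000 × 0.833 + 0.030 = 0.213260.
u_2 = 0.213260 × 0.833 + 0.030 = 0.207646.
u_3 = 0.207646 × 0.833 + 0.030 = 0.202969.

Unemployment rate after three months ≈ 20.30%.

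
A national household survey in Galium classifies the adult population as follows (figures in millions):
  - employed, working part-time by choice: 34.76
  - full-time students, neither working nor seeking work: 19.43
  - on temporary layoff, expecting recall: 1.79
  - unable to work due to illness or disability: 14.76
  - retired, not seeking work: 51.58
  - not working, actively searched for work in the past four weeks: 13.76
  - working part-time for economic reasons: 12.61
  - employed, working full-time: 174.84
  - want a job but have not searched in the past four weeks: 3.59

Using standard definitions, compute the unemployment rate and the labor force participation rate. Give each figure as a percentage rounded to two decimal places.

Unemployment rate ≈ 6.54%; labor force participation rate ≈ 72.68%.

Employed = 34.76 + 12.61 + 174.84 = 222.21 million (anyone who worked, including part-time for economic reasons, counts as employed).
Unemployed = 1.79 + 13.76 = 15.55 million (jobless and actively searching, or on temporary layoff).
Labor force = 222.21 + 15.55 = 237.76 million.
Not in labor force = 19.43 + 14.76 + 51.58 + 3.59 = 89.36 million (those not working and not actively searching are outside the labor force — including those who want a job but have given up searching).
Civilian working-age population = 237.76 + 89.36 = 327.12 million.
Unemployment rate = 15.55 / 237.76 = 6.54%.
Labor force participation rate = 237.76 / 327.12 = 72.68%.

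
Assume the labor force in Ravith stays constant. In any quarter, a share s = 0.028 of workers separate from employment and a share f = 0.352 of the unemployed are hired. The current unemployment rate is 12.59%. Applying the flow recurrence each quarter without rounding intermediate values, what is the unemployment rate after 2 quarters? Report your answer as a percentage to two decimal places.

With a fixed labor force, u_{t+1} = u_t + s·(1−u_t) − f·u_t = u_t·(1−s−f) + s.
Here 1−s−f = 0.620 and s = 0.028.
u_1 = 0.125900 × 0.620 + 0.028 = 0.106058.
u_2 = 0.106058 × 0.620 + 0.028 = 0.093756.

Unemployment rate after two quarters ≈ 9.38%.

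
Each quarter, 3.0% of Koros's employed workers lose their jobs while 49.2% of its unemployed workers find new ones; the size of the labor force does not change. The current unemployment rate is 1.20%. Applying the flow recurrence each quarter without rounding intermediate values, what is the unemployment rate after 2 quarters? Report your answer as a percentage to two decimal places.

Unemployment rate after two quarters ≈ 4.71%.

With a fixed labor force, u_{t+1} = u_t + s·(1−u_t) − f·u_t = u_t·(1−s−f) + s.
Here 1−s−f = 0.478 and s = 0.030.
u_1 = 0.012000 × 0.478 + 0.030 = 0.035736.
u_2 = 0.035736 × 0.478 + 0.030 = 0.047082.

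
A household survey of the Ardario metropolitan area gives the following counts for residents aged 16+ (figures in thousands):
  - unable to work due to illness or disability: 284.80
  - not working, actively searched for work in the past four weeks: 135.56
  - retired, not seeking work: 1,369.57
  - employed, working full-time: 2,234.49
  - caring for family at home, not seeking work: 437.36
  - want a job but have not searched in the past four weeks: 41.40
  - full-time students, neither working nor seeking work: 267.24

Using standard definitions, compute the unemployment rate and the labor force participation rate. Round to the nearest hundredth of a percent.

Unemployment rate ≈ 5.72%; labor force participation rate ≈ 49.68%.

Employed = 2,234.49 thousand.
Unemployed = 135.56 thousand.
Labor force = 2,234.49 + 135.56 = 2,370.05 thousand.
Not in labor force = 284.80 + 1,369.57 + 437.36 + 41.40 + 267.24 = 2,400.37 thousand (those not working and not actively searching are outside the labor force — including those who want a job but have given up searching).
Civilian working-age population = 2,370.05 + 2,400.37 = 4,770.42 thousand.
Unemployment rate = 135.56 / 2,370.05 = 5.72%.
Labor force participation rate = 2,370.05 / 4,770.42 = 49.68%.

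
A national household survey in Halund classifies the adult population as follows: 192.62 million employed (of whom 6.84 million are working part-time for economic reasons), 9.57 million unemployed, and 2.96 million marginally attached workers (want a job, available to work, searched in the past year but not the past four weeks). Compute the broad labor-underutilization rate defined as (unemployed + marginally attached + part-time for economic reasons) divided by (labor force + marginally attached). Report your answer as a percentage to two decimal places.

Broad underutilization rate ≈ 9.44%.

Labor force = 192.62 + 9.57 = 202.19 million.
Numerator = 9.57 + 2.96 + 6.84 = 19.37 million.
Denominator = 202.19 + 2.96 = 205.15 million.
Broad rate = 19.37 / 205.15 = 9.44%.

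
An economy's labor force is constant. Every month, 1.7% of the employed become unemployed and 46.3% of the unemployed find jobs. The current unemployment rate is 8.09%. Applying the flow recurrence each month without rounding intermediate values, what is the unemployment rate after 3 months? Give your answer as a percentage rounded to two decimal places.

With a fixed labor force, u_{t+1} = u_t + s·(1−u_t) − f·u_t = u_t·(1−s−f) + s.
Here 1−s−f = 0.520 and s = 0.017.
u_1 = 0.080900 × 0.520 + 0.017 = 0.059068.
u_2 = 0.059068 × 0.520 + 0.017 = 0.047715.
u_3 = 0.047715 × 0.520 + 0.017 = 0.041812.

Unemployment rate after three months ≈ 4.18%.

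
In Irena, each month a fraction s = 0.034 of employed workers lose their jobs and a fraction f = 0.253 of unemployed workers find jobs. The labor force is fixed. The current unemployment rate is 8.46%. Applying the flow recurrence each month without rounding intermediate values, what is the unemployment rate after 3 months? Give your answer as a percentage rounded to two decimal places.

Unemployment rate after three months ≈ 10.62%.

With a fixed labor force, u_{t+1} = u_t + s·(1−u_t) − f·u_t = u_t·(1−s−f) + s.
Here 1−s−f = 0.713 and s = 0.034.
u_1 = 0.084600 × 0.713 + 0.034 = 0.094320.
u_2 = 0.094320 × 0.713 + 0.034 = 0.101250.
u_3 = 0.101250 × 0.713 + 0.034 = 0.106191.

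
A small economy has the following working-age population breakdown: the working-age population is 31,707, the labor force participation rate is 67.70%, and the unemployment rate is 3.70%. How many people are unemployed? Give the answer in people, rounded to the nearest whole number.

About 794 are unemployed.

Labor force = 0.6770 × 31,707 = 21,466.
Unemployed = 0.0370 × 21,466 ≈ 794.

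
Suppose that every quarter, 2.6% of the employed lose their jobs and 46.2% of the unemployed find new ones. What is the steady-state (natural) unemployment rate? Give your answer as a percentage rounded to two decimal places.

Steady-state unemployment rate ≈ 5.33%.

At steady state the flows balance: s·E = f·U, so U/(E+U) = s/(s+f).
u* = 2.6 / (2.6 + 46.2) = 2.6 / 48.80 = 5.33%.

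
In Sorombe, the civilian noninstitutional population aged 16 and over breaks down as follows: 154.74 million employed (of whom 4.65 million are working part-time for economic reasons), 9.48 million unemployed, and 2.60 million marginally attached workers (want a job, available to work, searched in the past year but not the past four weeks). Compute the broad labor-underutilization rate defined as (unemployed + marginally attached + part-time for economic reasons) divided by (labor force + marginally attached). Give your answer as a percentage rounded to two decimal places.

Broad underutilization rate ≈ 10.03%.

Labor force = 154.74 + 9.48 = 164.22 million.
Numerator = 9.48 + 2.60 + 4.65 = 16.73 million.
Denominator = 164.22 + 2.60 = 166.82 million.
Broad rate = 16.73 / 166.82 = 10.03%.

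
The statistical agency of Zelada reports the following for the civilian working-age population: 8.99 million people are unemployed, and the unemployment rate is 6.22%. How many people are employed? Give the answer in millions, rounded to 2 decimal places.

About 135.54 million are employed.

Labor force = U / u = 8.99 / 0.0622 ≈ 144.53 million.
Employed = labor force − unemployed = 144.53 − 8.99 = 135.54 million.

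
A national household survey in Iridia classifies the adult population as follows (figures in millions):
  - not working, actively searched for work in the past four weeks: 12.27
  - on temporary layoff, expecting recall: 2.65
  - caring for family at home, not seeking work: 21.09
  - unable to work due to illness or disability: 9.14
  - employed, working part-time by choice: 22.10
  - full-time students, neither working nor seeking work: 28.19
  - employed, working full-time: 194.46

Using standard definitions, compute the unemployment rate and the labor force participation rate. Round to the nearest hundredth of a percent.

Employed = 22.10 + 194.46 = 216.56 million.
Unemployed = 12.27 + 2.65 = 14.92 million (jobless and actively searching, or on temporary layoff).
Labor force = 216.56 + 14.92 = 231.48 million.
Not in labor force = 21.09 + 9.14 + 28.19 = 58.42 million (those not working and not actively searching are outside the labor force).
Civilian working-age population = 231.48 + 58.42 = 289.90 million.
Unemployment rate = 14.92 / 231.48 = 6.45%.
Labor force participation rate = 231.48 / 289.90 = 79.85%.

Unemployment rate ≈ 6.45%; labor force participation rate ≈ 79.85%.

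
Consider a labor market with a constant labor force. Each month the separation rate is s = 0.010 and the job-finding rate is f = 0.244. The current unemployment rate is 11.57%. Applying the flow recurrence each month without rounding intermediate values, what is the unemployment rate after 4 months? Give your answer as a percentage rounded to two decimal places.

With a fixed labor force, u_{t+1} = u_t + s·(1−u_t) − f·u_t = u_t·(1−s−f) + s.
Here 1−s−f = 0.746 and s = 0.010.
u_1 = 0.115700 × 0.746 + 0.010 = 0.096312.
u_2 = 0.096312 × 0.746 + 0.010 = 0.081849.
u_3 = 0.081849 × 0.746 + 0.010 = 0.071059.
u_4 = 0.071059 × 0.746 + 0.010 = 0.063010.

Unemployment rate after four months ≈ 6.30%.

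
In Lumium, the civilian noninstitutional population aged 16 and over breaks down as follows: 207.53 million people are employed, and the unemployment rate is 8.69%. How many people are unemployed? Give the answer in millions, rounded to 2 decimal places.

About 19.75 million are unemployed.

Let U be the number unemployed. The labor force is E + U, and U/(E+U) = 0.0869.
So U = 0.0869 × 207.53 / (1 − 0.0869) = 18.0344 / 0.9131 ≈ 19.75 million.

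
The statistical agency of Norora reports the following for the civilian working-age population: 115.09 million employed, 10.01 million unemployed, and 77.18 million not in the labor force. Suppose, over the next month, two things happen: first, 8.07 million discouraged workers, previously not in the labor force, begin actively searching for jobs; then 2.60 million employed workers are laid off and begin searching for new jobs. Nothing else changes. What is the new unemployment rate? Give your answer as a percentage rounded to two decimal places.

New unemployment rate ≈ 15.53%.

Initially, labor force = 115.09 + 10.01 = 125.10 million, so u = 10.01/125.10 = 8.00%.
After the first change, unemployed and labor force both rise by 8.07 → E = 115.09, U = 18.08, labor force = 133.17 million.
After the second change, employed falls and unemployed rises by 2.60; labor force unchanged → E = 112.49, U = 20.68, labor force = 133.17 million.
New unemployment rate = 20.68 / 133.17 = 15.53%.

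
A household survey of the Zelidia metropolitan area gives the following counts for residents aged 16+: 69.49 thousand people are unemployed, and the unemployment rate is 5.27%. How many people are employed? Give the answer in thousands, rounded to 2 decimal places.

About 1,249.11 thousand are employed.

Labor force = U / u = 69.49 / 0.0527 ≈ 1,318.60 thousand.
Employed = labor force − unemployed = 1,318.60 − 69.49 = 1,249.11 thousand.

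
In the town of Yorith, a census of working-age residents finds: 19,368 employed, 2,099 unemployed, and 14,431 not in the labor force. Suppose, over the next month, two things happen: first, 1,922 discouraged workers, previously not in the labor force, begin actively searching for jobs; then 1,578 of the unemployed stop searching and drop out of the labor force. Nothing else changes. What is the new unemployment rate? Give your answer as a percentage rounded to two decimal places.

New unemployment rate ≈ 11.20%.

Initially, labor force = 19,368 + 2,099 = 21,467, so u = 2,099/21,467 = 9.78%.
After the first change, unemployed and labor force both rise by 1,922 → E = 19,368, U = 4,021, labor force = 23,389.
After the second change, unemployed and labor force both fall by 1,578 → E = 19,368, U = 2,443, labor force = 21,811.
New unemployment rate = 2,443 / 21,811 = 11.20%.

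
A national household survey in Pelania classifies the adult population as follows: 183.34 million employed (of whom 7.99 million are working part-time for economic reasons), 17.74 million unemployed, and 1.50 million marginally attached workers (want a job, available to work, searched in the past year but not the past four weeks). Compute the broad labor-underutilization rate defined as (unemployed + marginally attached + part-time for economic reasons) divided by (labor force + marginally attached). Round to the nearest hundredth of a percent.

Broad underutilization rate ≈ 13.44%.

Labor force = 183.34 + 17.74 = 201.08 million.
Numerator = 17.74 + 1.50 + 7.99 = 27.23 million.
Denominator = 201.08 + 1.50 = 202.58 million.
Broad rate = 27.23 / 202.58 = 13.44%.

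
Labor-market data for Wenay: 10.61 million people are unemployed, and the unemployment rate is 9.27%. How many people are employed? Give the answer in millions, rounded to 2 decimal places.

About 103.85 million are employed.

Labor force = U / u = 10.61 / 0.0927 ≈ 114.46 million.
Employed = labor force − unemployed = 114.46 − 10.61 = 103.85 million.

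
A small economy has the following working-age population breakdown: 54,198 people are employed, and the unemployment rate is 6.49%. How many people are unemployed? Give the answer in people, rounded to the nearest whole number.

About 3,762 are unemployed.

Let U be the number unemployed. The labor force is E + U, and U/(E+U) = 0.0649.
So U = 0.0649 × 54,198 / (1 − 0.0649) = 3517.45 / 0.9351 ≈ 3,762.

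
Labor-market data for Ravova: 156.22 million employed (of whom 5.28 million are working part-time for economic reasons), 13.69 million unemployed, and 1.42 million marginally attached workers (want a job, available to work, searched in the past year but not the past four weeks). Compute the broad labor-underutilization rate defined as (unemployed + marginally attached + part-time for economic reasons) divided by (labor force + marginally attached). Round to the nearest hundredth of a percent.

Labor force = 156.22 + 13.69 = 169.91 million.
Numerator = 13.69 + 1.42 + 5.28 = 20.39 million.
Denominator = 169.91 + 1.42 = 171.33 million.
Broad rate = 20.39 / 171.33 = 11.90%.

Broad underutilization rate ≈ 11.90%.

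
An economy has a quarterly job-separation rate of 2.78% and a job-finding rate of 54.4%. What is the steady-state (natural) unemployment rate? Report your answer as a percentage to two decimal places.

Steady-state unemployment rate ≈ 4.86%.

At steady state the flows balance: s·E = f·U, so U/(E+U) = s/(s+f).
u* = 2.78 / (2.78 + 54.4) = 2.78 / 57.18 = 4.86%.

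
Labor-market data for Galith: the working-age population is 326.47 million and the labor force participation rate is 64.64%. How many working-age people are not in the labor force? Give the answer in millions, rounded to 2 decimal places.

About 115.44 million are not in the labor force.

Share not in the labor force = 1 − 0.6464 = 0.3536.
Not in labor force = 0.3536 × 326.47 ≈ 115.44 million.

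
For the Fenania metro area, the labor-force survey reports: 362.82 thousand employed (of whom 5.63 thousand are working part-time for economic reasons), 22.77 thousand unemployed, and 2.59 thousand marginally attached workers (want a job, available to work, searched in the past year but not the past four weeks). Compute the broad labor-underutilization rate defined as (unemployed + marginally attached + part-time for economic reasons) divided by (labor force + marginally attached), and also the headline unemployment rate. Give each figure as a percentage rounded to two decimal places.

Broad underutilization rate ≈ 7.98%; headline unemployment rate ≈ 5.91%.

Labor force = 362.82 + 22.77 = 385.59 thousand.
Numerator = 22.77 + 2.59 + 5.63 = 30.99 thousand.
Denominator = 385.59 + 2.59 = 388.18 thousand.
Broad rate = 30.99 / 388.18 = 7.98%.
Headline unemployment rate = 22.77 / 385.59 = 5.91%.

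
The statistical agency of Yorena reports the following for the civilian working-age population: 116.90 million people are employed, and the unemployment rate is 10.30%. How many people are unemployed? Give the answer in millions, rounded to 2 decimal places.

About 13.42 million are unemployed.

Let U be the number unemployed. The labor force is E + U, and U/(E+U) = 0.1030.
So U = 0.1030 × 116.90 / (1 − 0.1030) = 12.0407 / 0.8970 ≈ 13.42 million.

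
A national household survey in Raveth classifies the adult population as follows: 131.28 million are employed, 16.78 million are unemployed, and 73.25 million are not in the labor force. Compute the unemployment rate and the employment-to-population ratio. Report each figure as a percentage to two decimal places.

Labor force = employed + unemployed = 131.28 + 16.78 = 148.06 million.
Working-age population = 148.06 + 73.25 = 221.31 million.
Unemployment rate = 16.78 / 148.06 = 11.33%.
Employment-population ratio = 131.28 / 221.31 = 59.32%.

Unemployment rate ≈ 11.33%; employment-population ratio ≈ 59.32%.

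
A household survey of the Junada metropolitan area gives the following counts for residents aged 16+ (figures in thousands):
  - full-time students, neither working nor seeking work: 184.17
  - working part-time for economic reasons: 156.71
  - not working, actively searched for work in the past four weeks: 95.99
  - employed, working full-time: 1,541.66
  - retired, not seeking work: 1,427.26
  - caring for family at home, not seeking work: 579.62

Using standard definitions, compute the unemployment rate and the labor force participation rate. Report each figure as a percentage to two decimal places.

Unemployment rate ≈ 5.35%; labor force participation rate ≈ 45.02%.

Employed = 156.71 + 1,541.66 = 1,698.37 thousand (anyone who worked, including part-time for economic reasons, counts as employed).
Unemployed = 95.99 thousand.
Labor force = 1,698.37 + 95.99 = 1,794.36 thousand.
Not in labor force = 184.17 + 1,427.26 + 579.62 = 2,191.05 thousand (those not working and not actively searching are outside the labor force).
Civilian working-age population = 1,794.36 + 2,191.05 = 3,985.41 thousand.
Unemployment rate = 95.99 / 1,794.36 = 5.35%.
Labor force participation rate = 1,794.36 / 3,985.41 = 45.02%.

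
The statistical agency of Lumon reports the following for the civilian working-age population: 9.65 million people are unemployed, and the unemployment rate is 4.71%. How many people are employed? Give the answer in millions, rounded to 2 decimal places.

About 195.23 million are employed.

Labor force = U / u = 9.65 / 0.0471 ≈ 204.88 million.
Employed = labor force − unemployed = 204.88 − 9.65 = 195.23 million.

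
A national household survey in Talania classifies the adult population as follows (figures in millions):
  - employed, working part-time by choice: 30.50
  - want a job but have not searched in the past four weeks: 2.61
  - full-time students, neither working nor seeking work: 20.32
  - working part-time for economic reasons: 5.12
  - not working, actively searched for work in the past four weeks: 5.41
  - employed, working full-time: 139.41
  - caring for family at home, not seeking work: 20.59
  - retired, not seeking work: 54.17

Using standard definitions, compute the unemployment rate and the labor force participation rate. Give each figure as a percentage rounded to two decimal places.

Employed = 30.50 + 5.12 + 139.41 = 175.03 million (anyone who worked, including part-time for economic reasons, counts as employed).
Unemployed = 5.41 million.
Labor force = 175.03 + 5.41 = 180.44 million.
Not in labor force = 2.61 + 20.32 + 20.59 + 54.17 = 97.69 million (those not working and not actively searching are outside the labor force — including those who want a job but have given up searching).
Civilian working-age population = 180.44 + 97.69 = 278.13 million.
Unemployment rate = 5.41 / 180.44 = 3.00%.
Labor force participation rate = 180.44 / 278.13 = 64.88%.

Unemployment rate ≈ 3.00%; labor force participation rate ≈ 64.88%.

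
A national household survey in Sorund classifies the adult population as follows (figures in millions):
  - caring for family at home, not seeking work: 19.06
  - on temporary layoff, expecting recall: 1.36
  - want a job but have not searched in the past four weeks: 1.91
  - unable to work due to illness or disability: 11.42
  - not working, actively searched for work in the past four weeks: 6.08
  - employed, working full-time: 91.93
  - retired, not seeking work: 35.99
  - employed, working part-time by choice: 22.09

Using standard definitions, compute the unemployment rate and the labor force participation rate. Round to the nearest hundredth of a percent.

Unemployment rate ≈ 6.13%; labor force participation rate ≈ 63.98%.

Employed = 91.93 + 22.09 = 114.02 million.
Unemployed = 1.36 + 6.08 = 7.44 million (jobless and actively searching, or on temporary layoff).
Labor force = 114.02 + 7.44 = 121.46 million.
Not in labor force = 19.06 + 1.91 + 11.42 + 35.99 = 68.38 million (those not working and not actively searching are outside the labor force — including those who want a job but have given up searching).
Civilian working-age population = 121.46 + 68.38 = 189.84 million.
Unemployment rate = 7.44 / 121.46 = 6.13%.
Labor force participation rate = 121.46 / 189.84 = 63.98%.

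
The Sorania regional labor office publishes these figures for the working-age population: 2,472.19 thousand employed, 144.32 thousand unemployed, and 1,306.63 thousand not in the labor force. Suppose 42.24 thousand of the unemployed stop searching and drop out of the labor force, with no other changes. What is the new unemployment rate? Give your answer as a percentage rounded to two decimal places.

Initially, labor force = 2,472.19 + 144.32 = 2,616.51 thousand, so u = 144.32/2,616.51 = 5.52%.
After the change, unemployed and labor force both fall by 42.24 → E = 2,472.19, U = 102.08, labor force = 2,574.27 thousand.
New unemployment rate = 102.08 / 2,574.27 = 3.97%.

New unemployment rate ≈ 3.97%.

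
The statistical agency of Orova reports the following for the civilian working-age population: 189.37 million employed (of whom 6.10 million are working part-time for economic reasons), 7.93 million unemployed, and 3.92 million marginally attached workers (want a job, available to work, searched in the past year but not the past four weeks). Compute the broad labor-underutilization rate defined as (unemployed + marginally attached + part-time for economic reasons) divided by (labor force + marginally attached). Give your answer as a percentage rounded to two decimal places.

Broad underutilization rate ≈ 8.92%.

Labor force = 189.37 + 7.93 = 197.30 million.
Numerator = 7.93 + 3.92 + 6.10 = 17.95 million.
Denominator = 197.30 + 3.92 = 201.22 million.
Broad rate = 17.95 / 201.22 = 8.92%.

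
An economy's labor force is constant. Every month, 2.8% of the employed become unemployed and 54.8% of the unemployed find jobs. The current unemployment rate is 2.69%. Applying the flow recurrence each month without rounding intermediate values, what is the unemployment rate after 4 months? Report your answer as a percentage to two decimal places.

With a fixed labor force, u_{t+1} = u_t + s·(1−u_t) − f·u_t = u_t·(1−s−f) + s.
Here 1−s−f = 0.424 and s = 0.028.
u_1 = 0.026900 × 0.424 + 0.028 = 0.039406.
u_2 = 0.039406 × 0.424 + 0.028 = 0.044708.
u_3 = 0.044708 × 0.424 + 0.028 = 0.046956.
u_4 = 0.046956 × 0.424 + 0.028 = 0.047909.

Unemployment rate after four months ≈ 4.79%.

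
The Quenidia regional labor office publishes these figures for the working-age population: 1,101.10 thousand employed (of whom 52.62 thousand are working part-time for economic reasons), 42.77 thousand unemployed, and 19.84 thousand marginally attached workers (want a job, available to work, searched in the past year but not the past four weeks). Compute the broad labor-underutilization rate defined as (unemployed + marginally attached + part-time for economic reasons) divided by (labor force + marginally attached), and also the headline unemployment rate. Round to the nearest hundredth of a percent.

Broad underutilization rate ≈ 9.90%; headline unemployment rate ≈ 3.74%.

Labor force = 1,101.10 + 42.77 = 1,143.87 thousand.
Numerator = 42.77 + 19.84 + 52.62 = 115.23 thousand.
Denominator = 1,143.87 + 19.84 = 1,163.71 thousand.
Broad rate = 115.23 / 1,163.71 = 9.90%.
Headline unemployment rate = 42.77 / 1,143.87 = 3.74%.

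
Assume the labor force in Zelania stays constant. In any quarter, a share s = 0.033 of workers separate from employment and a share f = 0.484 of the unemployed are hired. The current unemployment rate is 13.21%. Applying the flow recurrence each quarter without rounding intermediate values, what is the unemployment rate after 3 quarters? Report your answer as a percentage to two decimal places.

With a fixed labor force, u_{t+1} = u_t + s·(1−u_t) − f·u_t = u_t·(1−s−f) + s.
Here 1−s−f = 0.483 and s = 0.033.
u_1 = 0.132100 × 0.483 + 0.033 = 0.096804.
u_2 = 0.096804 × 0.483 + 0.033 = 0.079756.
u_3 = 0.079756 × 0.483 + 0.033 = 0.071522.

Unemployment rate after three quarters ≈ 7.15%.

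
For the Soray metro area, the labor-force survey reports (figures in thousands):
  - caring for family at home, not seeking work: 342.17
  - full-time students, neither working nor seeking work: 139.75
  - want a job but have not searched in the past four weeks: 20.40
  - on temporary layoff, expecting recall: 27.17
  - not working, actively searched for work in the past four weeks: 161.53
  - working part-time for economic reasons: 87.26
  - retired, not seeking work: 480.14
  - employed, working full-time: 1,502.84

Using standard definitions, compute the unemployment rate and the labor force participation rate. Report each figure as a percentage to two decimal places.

Unemployment rate ≈ 10.61%; labor force participation rate ≈ 64.42%.

Employed = 87.26 + 1,502.84 = 1,590.10 thousand (anyone who worked, including part-time for economic reasons, counts as employed).
Unemployed = 27.17 + 161.53 = 188.70 thousand (jobless and actively searching, or on temporary layoff).
Labor force = 1,590.10 + 188.70 = 1,778.80 thousand.
Not in labor force = 342.17 + 139.75 + 20.40 + 480.14 = 982.46 thousand (those not working and not actively searching are outside the labor force — including those who want a job but have given up searching).
Civilian working-age population = 1,778.80 + 982.46 = 2,761.26 thousand.
Unemployment rate = 188.70 / 1,778.80 = 10.61%.
Labor force participation rate = 1,778.80 / 2,761.26 = 64.42%.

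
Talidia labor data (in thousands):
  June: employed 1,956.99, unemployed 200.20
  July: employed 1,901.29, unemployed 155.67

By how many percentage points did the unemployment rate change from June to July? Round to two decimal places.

The unemployment rate changed by −1.71 percentage points.

June: labor force = 1,956.99 + 200.20 = 2,157.19; u = 200.20/2,157.19 = 9.28%.
July: labor force = 1,901.29 + 155.67 = 2,056.96; u = 155.67/2,056.96 = 7.57%.
Change = 7.57% − 9.28% = −1.71 pp.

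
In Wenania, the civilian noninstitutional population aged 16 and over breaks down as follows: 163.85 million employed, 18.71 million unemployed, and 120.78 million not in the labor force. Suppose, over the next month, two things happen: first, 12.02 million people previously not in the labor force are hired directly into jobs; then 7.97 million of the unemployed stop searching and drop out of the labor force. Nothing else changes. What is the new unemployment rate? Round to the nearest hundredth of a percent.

Initially, labor force = 163.85 + 18.71 = 182.56 million, so u = 18.71/182.56 = 10.25%.
After the first change, employed and labor force both rise by 12.02; unemployed unchanged → E = 175.87, U = 18.71, labor force = 194.58 million.
After the second change, unemployed and labor force both fall by 7.97 → E = 175.87, U = 10.74, labor force = 186.61 million.
New unemployment rate = 10.74 / 186.61 = 5.76%.

New unemployment rate ≈ 5.76%.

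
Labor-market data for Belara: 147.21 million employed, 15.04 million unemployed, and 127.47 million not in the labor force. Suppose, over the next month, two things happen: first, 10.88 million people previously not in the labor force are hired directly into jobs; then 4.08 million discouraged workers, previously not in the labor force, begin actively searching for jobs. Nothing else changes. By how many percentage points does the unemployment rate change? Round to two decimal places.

The unemployment rate changes by +1.52 percentage points.

Initially, labor force = 147.21 + 15.04 = 162.25 million, so u = 15.04/162.25 = 9.27%.
After the first change, employed and labor force both rise by 10.88; unemployed unchanged → E = 158.09, U = 15.04, labor force = 173.13 million.
After the second change, unemployed and labor force both rise by 4.08 → E = 158.09, U = 19.12, labor force = 177.21 million.
New unemployment rate = 19.12 / 177.21 = 10.79%.
Change = 10.79% − 9.27% = +1.52 percentage points.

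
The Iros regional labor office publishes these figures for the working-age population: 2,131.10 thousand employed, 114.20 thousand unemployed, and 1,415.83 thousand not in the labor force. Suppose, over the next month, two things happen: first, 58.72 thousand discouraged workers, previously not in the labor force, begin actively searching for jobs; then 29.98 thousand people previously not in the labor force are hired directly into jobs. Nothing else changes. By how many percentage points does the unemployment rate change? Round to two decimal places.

Initially, labor force = 2,131.10 + 114.20 = 2,245.30 thousand, so u = 114.20/2,245.30 = 5.09%.
After the first change, unemployed and labor force both rise by 58.72 → E = 2,131.10, U = 172.92, labor force = 2,304.02 thousand.
After the second change, employed and labor force both rise by 29.98; unemployed unchanged → E = 2,161.08, U = 172.92, labor force = 2,334.00 thousand.
New unemployment rate = 172.92 / 2,334.00 = 7.41%.
Change = 7.41% − 5.09% = +2.32 percentage points.

The unemployment rate changes by +2.32 percentage points.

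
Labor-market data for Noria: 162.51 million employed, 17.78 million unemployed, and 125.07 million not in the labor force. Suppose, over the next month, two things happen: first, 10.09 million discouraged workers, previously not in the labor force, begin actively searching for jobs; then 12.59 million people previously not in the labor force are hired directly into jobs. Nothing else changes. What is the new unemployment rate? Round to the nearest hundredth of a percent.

Initially, labor force = 162.51 + 17.78 = 180.29 million, so u = 17.78/180.29 = 9.86%.
After the first change, unemployed and labor force both rise by 10.09 → E = 162.51, U = 27.87, labor force = 190.38 million.
After the second change, employed and labor force both rise by 12.59; unemployed unchanged → E = 175.10, U = 27.87, labor force = 202.97 million.
New unemployment rate = 27.87 / 202.97 = 13.73%.

New unemployment rate ≈ 13.73%.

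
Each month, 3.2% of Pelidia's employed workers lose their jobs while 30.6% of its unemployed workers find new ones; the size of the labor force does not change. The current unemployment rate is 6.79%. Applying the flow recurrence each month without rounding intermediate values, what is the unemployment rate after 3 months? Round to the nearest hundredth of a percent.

Unemployment rate after three months ≈ 8.69%.

With a fixed labor force, u_{t+1} = u_t + s·(1−u_t) − f·u_t = u_t·(1−s−f) + s.
Here 1−s−f = 0.662 and s = 0.032.
u_1 = 0.067900 × 0.662 + 0.032 = 0.076950.
u_2 = 0.076950 × 0.662 + 0.032 = 0.082941.
u_3 = 0.082941 × 0.662 + 0.032 = 0.086907.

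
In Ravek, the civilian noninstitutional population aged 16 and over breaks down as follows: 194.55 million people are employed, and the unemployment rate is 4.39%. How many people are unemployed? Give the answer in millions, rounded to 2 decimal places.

Let U be the number unemployed. The labor force is E + U, and U/(E+U) = 0.0439.
So U = 0.0439 × 194.55 / (1 − 0.0439) = 8.5407 / 0.9561 ≈ 8.93 million.

About 8.93 million are unemployed.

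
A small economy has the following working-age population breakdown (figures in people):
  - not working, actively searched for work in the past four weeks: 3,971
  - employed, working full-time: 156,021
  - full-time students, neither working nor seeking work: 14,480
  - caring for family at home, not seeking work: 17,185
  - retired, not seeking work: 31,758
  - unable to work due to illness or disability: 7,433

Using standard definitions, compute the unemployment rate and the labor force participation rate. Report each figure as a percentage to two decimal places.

Employed = 156,021.
Unemployed = 3,971.
Labor force = 156,021 + 3,971 = 159,992.
Not in labor force = 14,480 + 17,185 + 31,758 + 7,433 = 70,856 (those not working and not actively searching are outside the labor force).
Civilian working-age population = 159,992 + 70,856 = 230,848.
Unemployment rate = 3,971 / 159,992 = 2.48%.
Labor force participation rate = 159,992 / 230,848 = 69.31%.

Unemployment rate ≈ 2.48%; labor force participation rate ≈ 69.31%.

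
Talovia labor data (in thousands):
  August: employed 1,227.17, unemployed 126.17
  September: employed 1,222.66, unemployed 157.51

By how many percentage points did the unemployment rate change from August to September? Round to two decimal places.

August: labor force = 1,227.17 + 126.17 = 1,353.34; u = 126.17/1,353.34 = 9.32%.
September: labor force = 1,222.66 + 157.51 = 1,380.17; u = 157.51/1,380.17 = 11.41%.
Change = 11.41% − 9.32% = +2.09 pp.

The unemployment rate changed by +2.09 percentage points.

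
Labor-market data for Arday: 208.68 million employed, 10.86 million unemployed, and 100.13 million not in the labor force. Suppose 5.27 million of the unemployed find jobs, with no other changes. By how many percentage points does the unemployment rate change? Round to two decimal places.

Initially, labor force = 208.68 + 10.86 = 219.54 million, so u = 10.86/219.54 = 4.95%.
After the change, unemployed falls and employed rises by 5.27; labor force unchanged → E = 213.95, U = 5.59, labor force = 219.54 million.
New unemployment rate = 5.59 / 219.54 = 2.55%.
Change = 2.55% − 4.95% = −2.40 percentage points.

The unemployment rate changes by −2.40 percentage points.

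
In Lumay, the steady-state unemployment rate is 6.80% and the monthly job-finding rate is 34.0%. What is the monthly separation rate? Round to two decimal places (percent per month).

Separation rate ≈ 2.48% per month.

From u* = s/(s+f): s = u·f/(1−u).
s = 0.0680 × 34.0 / (1 − 0.0680) = 2.3120 / 0.9320 ≈ 2.48% per month.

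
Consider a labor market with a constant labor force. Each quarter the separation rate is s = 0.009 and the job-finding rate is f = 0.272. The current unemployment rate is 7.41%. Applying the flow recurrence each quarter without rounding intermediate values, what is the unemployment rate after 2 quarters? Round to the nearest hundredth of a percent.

Unemployment rate after two quarters ≈ 5.38%.

With a fixed labor force, u_{t+1} = u_t + s·(1−u_t) − f·u_t = u_t·(1−s−f) + s.
Here 1−s−f = 0.719 and s = 0.009.
u_1 = 0.074100 × 0.719 + 0.009 = 0.062278.
u_2 = 0.062278 × 0.719 + 0.009 = 0.053778.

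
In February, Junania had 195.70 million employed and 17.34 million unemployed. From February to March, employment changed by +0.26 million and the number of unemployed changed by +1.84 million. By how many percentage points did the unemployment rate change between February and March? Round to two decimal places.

February: labor force = 195.70 + 17.34 = 213.04; u = 17.34/213.04 = 8.14%.
March: labor force = 195.96 + 19.18 = 215.14; u = 19.18/215.14 = 8.92%.
Change = 8.92% − 8.14% = +0.78 pp.

The unemployment rate changed by +0.78 percentage points.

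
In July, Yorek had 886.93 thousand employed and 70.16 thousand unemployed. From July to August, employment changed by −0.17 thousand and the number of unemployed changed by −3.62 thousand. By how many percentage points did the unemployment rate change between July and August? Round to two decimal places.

The unemployment rate changed by −0.35 percentage points.

July: labor force = 886.93 + 70.16 = 957.09; u = 70.16/957.09 = 7.33%.
August: labor force = 886.76 + 66.54 = 953.30; u = 66.54/953.30 = 6.98%.
Change = 6.98% − 7.33% = −0.35 pp.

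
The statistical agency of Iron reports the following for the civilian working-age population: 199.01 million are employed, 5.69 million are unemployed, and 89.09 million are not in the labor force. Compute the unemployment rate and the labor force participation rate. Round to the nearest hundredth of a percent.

Labor force = employed + unemployed = 199.01 + 5.69 = 204.70 million.
Working-age population = 204.70 + 89.09 = 293.79 million.
Unemployment rate = 5.69 / 204.70 = 2.78%.
Labor force participation rate = 204.70 / 293.79 = 69.68%.

Unemployment rate ≈ 2.78%; labor force participation rate ≈ 69.68%.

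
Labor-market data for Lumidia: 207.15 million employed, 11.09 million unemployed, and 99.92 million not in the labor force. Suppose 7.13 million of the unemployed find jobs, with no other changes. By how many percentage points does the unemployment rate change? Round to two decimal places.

The unemployment rate changes by −3.27 percentage points.

Initially, labor force = 207.15 + 11.09 = 218.24 million, so u = 11.09/218.24 = 5.08%.
After the change, unemployed falls and employed rises by 7.13; labor force unchanged → E = 214.28, U = 3.96, labor force = 218.24 million.
New unemployment rate = 3.96 / 218.24 = 1.81%.
Change = 1.81% − 5.08% = −3.27 percentage points.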